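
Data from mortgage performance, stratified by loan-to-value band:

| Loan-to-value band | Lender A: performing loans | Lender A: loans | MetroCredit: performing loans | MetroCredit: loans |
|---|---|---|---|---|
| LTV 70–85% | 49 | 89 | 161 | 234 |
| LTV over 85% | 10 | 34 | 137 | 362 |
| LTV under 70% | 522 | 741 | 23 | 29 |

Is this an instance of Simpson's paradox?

Yes

LTV 70–85%: Lender A 49/89 = 55.1%, MetroCredit 161/234 = 68.8% → MetroCredit
LTV over 85%: Lender A 10/34 = 29.4%, MetroCredit 137/362 = 37.8% → MetroCredit
LTV under 70%: Lender A 522/741 = 70.4%, MetroCredit 23/29 = 79.3% → MetroCredit
Overall: Lender A 581/864 = 67.2%, MetroCredit 321/625 = 51.4% → Lender A
MetroCredit wins each loan-to-value group but Lender A wins overall — the comparison reverses. MetroCredit's loans skew toward LTV over 85%, which has a lower base rate.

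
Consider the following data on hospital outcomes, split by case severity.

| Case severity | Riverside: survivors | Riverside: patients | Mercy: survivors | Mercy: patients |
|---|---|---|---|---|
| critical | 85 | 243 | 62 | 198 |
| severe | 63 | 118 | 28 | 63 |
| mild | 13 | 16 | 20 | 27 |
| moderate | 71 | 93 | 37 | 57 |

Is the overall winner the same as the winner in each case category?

Critical: Riverside 85/243 = 35.0%, Mercy 62/198 = 31.3% → Riverside
Severe: Riverside 63/118 = 53.4%, Mercy 28/63 = 44.4% → Riverside
Mild: Riverside 13/16 = 81.2%, Mercy 20/27 = 74.1% → Riverside
Moderate: Riverside 71/93 = 76.3%, Mercy 37/57 = 64.9% → Riverside
Overall: Riverside 232/470 = 49.4%, Mercy 147/345 = 42.6% → Riverside
Riverside wins overall and in every case group — no reversal.

Yes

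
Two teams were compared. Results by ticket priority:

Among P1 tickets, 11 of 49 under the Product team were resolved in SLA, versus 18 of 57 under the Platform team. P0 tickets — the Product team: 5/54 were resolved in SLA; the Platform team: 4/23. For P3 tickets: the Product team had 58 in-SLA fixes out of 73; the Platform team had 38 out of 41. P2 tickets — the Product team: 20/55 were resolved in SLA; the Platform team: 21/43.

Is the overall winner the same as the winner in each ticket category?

P1: the Product team 11/49 = 22.4%, the Platform team 18/57 = 31.6% → the Platform team
P0: the Product team 5/54 = 9.3%, the Platform team 4/23 = 17.4% → the Platform team
P3: the Product team 58/73 = 79.5%, the Platform team 38/41 = 92.7% → the Platform team
P2: the Product team 20/55 = 36.4%, the Platform team 21/43 = 48.8% → the Platform team
Overall: the Product team 94/231 = 40.7%, the Platform team 81/164 = 49.4% → the Platform team
The Platform team wins overall and in every ticket group — no reversal.

Yes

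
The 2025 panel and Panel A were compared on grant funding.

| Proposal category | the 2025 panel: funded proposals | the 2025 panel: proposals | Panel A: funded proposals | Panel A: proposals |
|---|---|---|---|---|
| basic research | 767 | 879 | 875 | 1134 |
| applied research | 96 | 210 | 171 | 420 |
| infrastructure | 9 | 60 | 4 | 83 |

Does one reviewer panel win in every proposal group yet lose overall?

Basic research: the 2025 panel 767/879 = 87.3%, Panel A 875/1134 = 77.2% → the 2025 panel
Applied research: the 2025 panel 96/210 = 45.7%, Panel A 171/420 = 40.7% → the 2025 panel
Infrastructure: the 2025 panel 9/60 = 15.0%, Panel A 4/83 = 4.8% → the 2025 panel
Overall: the 2025 panel 872/1149 = 75.9%, Panel A 1050/1637 = 64.1% → the 2025 panel
The 2025 panel wins overall and in every proposal group — no reversal.

No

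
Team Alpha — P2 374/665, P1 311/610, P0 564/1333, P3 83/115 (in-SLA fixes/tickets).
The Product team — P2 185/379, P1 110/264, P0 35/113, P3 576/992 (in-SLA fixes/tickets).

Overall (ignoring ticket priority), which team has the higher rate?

the Product team

P2: Team Alpha 374/665 = 56.2%, the Product team 185/379 = 48.8% → Team Alpha
P1: Team Alpha 311/610 = 51.0%, the Product team 110/264 = 41.7% → Team Alpha
P0: Team Alpha 564/1333 = 42.3%, the Product team 35/113 = 31.0% → Team Alpha
P3: Team Alpha 83/115 = 72.2%, the Product team 576/992 = 58.1% → Team Alpha
Overall: Team Alpha 1332/2723 = 48.9%, the Product team 906/1748 = 51.8% → the Product team
(Team Alpha wins every ticket group but the Product team wins overall — Team Alpha's tickets skew toward the low-rate P0 group.)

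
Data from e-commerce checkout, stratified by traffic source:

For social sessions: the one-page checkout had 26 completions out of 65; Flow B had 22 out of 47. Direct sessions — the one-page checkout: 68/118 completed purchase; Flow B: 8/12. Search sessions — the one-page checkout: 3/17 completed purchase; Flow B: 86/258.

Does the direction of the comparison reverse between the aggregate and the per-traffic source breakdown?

Social: the one-page checkout 26/65 = 40.0%, Flow B 22/47 = 46.8% → Flow B
Direct: the one-page checkout 68/118 = 57.6%, Flow B 8/12 = 66.7% → Flow B
Search: the one-page checkout 3/17 = 17.6%, Flow B 86/258 = 33.3% → Flow B
Overall: the one-page checkout 97/200 = 48.5%, Flow B 116/317 = 36.6% → the one-page checkout
Flow B wins each traffic group but the one-page checkout wins overall — the comparison reverses. Flow B's sessions skew toward search, which has a lower base rate.

Yes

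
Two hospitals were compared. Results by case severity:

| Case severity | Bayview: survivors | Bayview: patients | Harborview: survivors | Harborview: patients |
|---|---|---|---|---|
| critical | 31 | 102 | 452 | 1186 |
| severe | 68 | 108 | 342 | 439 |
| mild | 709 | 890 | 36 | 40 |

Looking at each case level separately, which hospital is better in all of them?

Harborview

Critical: Bayview 31/102 = 30.4%, Harborview 452/1186 = 38.1% → Harborview
Severe: Bayview 68/108 = 63.0%, Harborview 342/439 = 77.9% → Harborview
Mild: Bayview 709/890 = 79.7%, Harborview 36/40 = 90.0% → Harborview
Harborview has the higher rate in all 3 groups.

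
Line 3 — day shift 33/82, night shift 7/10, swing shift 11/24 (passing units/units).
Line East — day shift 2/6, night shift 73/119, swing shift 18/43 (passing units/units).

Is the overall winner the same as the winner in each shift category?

Day shift: Line 3 33/82 = 40.2%, Line East 2/6 = 33.3% → Line 3
Night shift: Line 3 7/10 = 70.0%, Line East 73/119 = 61.3% → Line 3
Swing shift: Line 3 11/24 = 45.8%, Line East 18/43 = 41.9% → Line 3
Overall: Line 3 51/116 = 44.0%, Line East 93/168 = 55.4% → Line East
Line 3 wins each shift group but Line East wins overall — the comparison reverses. Line 3's units skew toward day shift, which has a lower base rate.

No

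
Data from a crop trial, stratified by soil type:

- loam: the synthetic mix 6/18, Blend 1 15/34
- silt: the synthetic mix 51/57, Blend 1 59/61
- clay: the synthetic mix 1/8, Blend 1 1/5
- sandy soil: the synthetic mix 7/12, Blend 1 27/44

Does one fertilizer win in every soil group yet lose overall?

No

Loam: the synthetic mix 6/18 = 33.3%, Blend 1 15/34 = 44.1% → Blend 1
Silt: the synthetic mix 51/57 = 89.5%, Blend 1 59/61 = 96.7% → Blend 1
Clay: the synthetic mix 1/8 = 12.5%, Blend 1 1/5 = 20.0% → Blend 1
Sandy soil: the synthetic mix 7/12 = 58.3%, Blend 1 27/44 = 61.4% → Blend 1
Overall: the synthetic mix 65/95 = 68.4%, Blend 1 102/144 = 70.8% → Blend 1
Blend 1 wins overall and in every soil group — no reversal.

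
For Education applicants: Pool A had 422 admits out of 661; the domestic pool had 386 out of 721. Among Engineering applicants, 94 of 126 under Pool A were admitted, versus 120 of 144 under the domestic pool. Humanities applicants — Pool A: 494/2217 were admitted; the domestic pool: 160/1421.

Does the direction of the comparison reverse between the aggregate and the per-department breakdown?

No

Education: Pool A 422/661 = 63.8%, the domestic pool 386/721 = 53.5% → Pool A
Engineering: Pool A 94/126 = 74.6%, the domestic pool 120/144 = 83.3% → the domestic pool
Humanities: Pool A 494/2217 = 22.3%, the domestic pool 160/1421 = 11.3% → Pool A
Overall: Pool A 1010/3004 = 33.6%, the domestic pool 666/2286 = 29.1% → Pool A
Neither sweeps: Pool A wins 2 of 3 groups, the domestic pool wins 1. Pool A wins overall but not every group — no Simpson reversal.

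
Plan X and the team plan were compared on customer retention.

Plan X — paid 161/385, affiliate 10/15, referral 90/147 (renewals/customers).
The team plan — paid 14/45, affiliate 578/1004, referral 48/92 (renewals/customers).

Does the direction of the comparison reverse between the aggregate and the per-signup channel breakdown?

Paid: Plan X 161/385 = 41.8%, the team plan 14/45 = 31.1% → Plan X
Affiliate: Plan X 10/15 = 66.7%, the team plan 578/1004 = 57.6% → Plan X
Referral: Plan X 90/147 = 61.2%, the team plan 48/92 = 52.2% → Plan X
Overall: Plan X 261/547 = 47.7%, the team plan 640/1141 = 56.1% → the team plan
Plan X wins each signup group but the team plan wins overall — the comparison reverses. Plan X's customers skew toward paid, which has a lower base rate.

Yes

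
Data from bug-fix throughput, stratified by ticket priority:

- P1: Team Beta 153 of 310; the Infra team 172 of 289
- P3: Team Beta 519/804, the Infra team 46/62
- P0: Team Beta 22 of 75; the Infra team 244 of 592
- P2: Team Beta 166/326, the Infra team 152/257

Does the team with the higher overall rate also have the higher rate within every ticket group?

No

P1: Team Beta 153/310 = 49.4%, the Infra team 172/289 = 59.5% → the Infra team
P3: Team Beta 519/804 = 64.6%, the Infra team 46/62 = 74.2% → the Infra team
P0: Team Beta 22/75 = 29.3%, the Infra team 244/592 = 41.2% → the Infra team
P2: Team Beta 166/326 = 50.9%, the Infra team 152/257 = 59.1% → the Infra team
Overall: Team Beta 860/1515 = 56.8%, the Infra team 614/1200 = 51.2% → Team Beta
The Infra team wins each ticket group but Team Beta wins overall — the comparison reverses. The Infra team's tickets skew toward P0, which has a lower base rate.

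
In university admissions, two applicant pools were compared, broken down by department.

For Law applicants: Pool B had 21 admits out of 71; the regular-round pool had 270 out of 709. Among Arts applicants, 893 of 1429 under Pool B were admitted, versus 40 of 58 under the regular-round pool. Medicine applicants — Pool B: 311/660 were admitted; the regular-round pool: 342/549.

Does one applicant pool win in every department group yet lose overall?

Law: Pool B 21/71 = 29.6%, the regular-round pool 270/709 = 38.1% → the regular-round pool
Arts: Pool B 893/1429 = 62.5%, the regular-round pool 40/58 = 69.0% → the regular-round pool
Medicine: Pool B 311/660 = 47.1%, the regular-round pool 342/549 = 62.3% → the regular-round pool
Overall: Pool B 1225/2160 = 56.7%, the regular-round pool 652/1316 = 49.5% → Pool B
The regular-round pool wins each department group but Pool B wins overall — the comparison reverses. The regular-round pool's applicants skew toward Law, which has a lower base rate.

Yes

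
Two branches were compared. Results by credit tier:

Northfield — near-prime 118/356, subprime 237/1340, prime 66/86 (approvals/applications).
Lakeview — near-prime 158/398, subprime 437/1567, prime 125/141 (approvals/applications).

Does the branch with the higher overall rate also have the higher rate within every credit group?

Yes

Near-prime: Northfield 118/356 = 33.1%, Lakeview 158/398 = 39.7% → Lakeview
Subprime: Northfield 237/1340 = 17.7%, Lakeview 437/1567 = 27.9% → Lakeview
Prime: Northfield 66/86 = 76.7%, Lakeview 125/141 = 88.7% → Lakeview
Overall: Northfield 421/1782 = 23.6%, Lakeview 720/2106 = 34.2% → Lakeview
Lakeview wins overall and in every credit group — no reversal.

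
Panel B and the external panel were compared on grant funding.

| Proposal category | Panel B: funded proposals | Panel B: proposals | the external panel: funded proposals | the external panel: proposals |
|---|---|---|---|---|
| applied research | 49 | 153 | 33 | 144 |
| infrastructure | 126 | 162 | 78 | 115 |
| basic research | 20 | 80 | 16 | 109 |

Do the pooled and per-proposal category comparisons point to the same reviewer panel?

Yes

Applied research: Panel B 49/153 = 32.0%, the external panel 33/144 = 22.9% → Panel B
Infrastructure: Panel B 126/162 = 77.8%, the external panel 78/115 = 67.8% → Panel B
Basic research: Panel B 20/80 = 25.0%, the external panel 16/109 = 14.7% → Panel B
Overall: Panel B 195/395 = 49.4%, the external panel 127/368 = 34.5% → Panel B
Panel B wins overall and in every proposal group — no reversal.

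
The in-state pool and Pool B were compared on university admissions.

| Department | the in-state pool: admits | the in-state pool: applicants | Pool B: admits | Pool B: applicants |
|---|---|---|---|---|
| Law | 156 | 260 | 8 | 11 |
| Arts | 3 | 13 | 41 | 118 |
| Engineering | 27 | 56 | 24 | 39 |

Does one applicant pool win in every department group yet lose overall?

Law: the in-state pool 156/260 = 60.0%, Pool B 8/11 = 72.7% → Pool B
Arts: the in-state pool 3/13 = 23.1%, Pool B 41/118 = 34.7% → Pool B
Engineering: the in-state pool 27/56 = 48.2%, Pool B 24/39 = 61.5% → Pool B
Overall: the in-state pool 186/329 = 56.5%, Pool B 73/168 = 43.5% → the in-state pool
Pool B wins each department group but the in-state pool wins overall — the comparison reverses. Pool B's applicants skew toward Arts, which has a lower base rate.

Yes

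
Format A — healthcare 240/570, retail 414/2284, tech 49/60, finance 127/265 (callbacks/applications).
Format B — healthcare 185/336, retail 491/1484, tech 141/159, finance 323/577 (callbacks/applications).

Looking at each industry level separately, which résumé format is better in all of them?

Format B

Healthcare: Format A 240/570 = 42.1%, Format B 185/336 = 55.1% → Format B
Retail: Format A 414/2284 = 18.1%, Format B 491/1484 = 33.1% → Format B
Tech: Format A 49/60 = 81.7%, Format B 141/159 = 88.7% → Format B
Finance: Format A 127/265 = 47.9%, Format B 323/577 = 56.0% → Format B
Format B has the higher rate in all 4 groups.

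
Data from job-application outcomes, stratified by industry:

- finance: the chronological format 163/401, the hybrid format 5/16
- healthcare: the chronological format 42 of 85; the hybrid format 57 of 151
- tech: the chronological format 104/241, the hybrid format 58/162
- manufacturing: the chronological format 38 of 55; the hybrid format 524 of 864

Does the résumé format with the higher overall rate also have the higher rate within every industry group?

No

Finance: the chronological format 163/401 = 40.6%, the hybrid format 5/16 = 31.2% → the chronological format
Healthcare: the chronological format 42/85 = 49.4%, the hybrid format 57/151 = 37.7% → the chronological format
Tech: the chronological format 104/241 = 43.2%, the hybrid format 58/162 = 35.8% → the chronological format
Manufacturing: the chronological format 38/55 = 69.1%, the hybrid format 524/864 = 60.6% → the chronological format
Overall: the chronological format 347/782 = 44.4%, the hybrid format 644/1193 = 54.0% → the hybrid format
The chronological format wins each industry group but the hybrid format wins overall — the comparison reverses. The chronological format's applications skew toward finance, which has a lower base rate.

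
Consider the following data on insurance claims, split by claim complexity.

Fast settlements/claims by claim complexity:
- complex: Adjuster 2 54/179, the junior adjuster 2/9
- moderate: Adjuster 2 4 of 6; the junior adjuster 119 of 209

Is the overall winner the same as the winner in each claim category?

No

Complex: Adjuster 2 54/179 = 30.2%, the junior adjuster 2/9 = 22.2% → Adjuster 2
Moderate: Adjuster 2 4/6 = 66.7%, the junior adjuster 119/209 = 56.9% → Adjuster 2
Overall: Adjuster 2 58/185 = 31.4%, the junior adjuster 121/218 = 55.5% → the junior adjuster
Adjuster 2 wins each claim group but the junior adjuster wins overall — the comparison reverses. Adjuster 2's claims skew toward complex, which has a lower base rate.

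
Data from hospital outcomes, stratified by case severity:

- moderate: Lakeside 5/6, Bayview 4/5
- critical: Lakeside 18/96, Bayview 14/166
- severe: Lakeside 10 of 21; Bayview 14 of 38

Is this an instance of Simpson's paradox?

Moderate: Lakeside 5/6 = 83.3%, Bayview 4/5 = 80.0% → Lakeside
Critical: Lakeside 18/96 = 18.8%, Bayview 14/166 = 8.4% → Lakeside
Severe: Lakeside 10/21 = 47.6%, Bayview 14/38 = 36.8% → Lakeside
Overall: Lakeside 33/123 = 26.8%, Bayview 32/209 = 15.3% → Lakeside
Lakeside wins overall and in every case group — no reversal.

No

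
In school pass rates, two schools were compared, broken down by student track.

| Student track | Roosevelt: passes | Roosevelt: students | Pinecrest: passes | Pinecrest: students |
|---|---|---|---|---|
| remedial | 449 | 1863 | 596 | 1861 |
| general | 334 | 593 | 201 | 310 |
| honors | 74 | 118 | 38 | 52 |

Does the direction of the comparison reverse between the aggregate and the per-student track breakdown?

No

Remedial: Roosevelt 449/1863 = 24.1%, Pinecrest 596/1861 = 32.0% → Pinecrest
General: Roosevelt 334/593 = 56.3%, Pinecrest 201/310 = 64.8% → Pinecrest
Honors: Roosevelt 74/118 = 62.7%, Pinecrest 38/52 = 73.1% → Pinecrest
Overall: Roosevelt 857/2574 = 33.3%, Pinecrest 835/2223 = 37.6% → Pinecrest
Pinecrest wins overall and in every student group — no reversal.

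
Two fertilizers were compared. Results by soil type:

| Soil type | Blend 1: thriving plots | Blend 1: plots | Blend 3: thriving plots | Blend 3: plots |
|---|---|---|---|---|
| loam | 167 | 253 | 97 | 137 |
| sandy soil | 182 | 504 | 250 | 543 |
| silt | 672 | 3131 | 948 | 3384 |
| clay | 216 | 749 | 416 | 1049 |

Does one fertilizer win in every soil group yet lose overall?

Loam: Blend 1 167/253 = 66.0%, Blend 3 97/137 = 70.8% → Blend 3
Sandy soil: Blend 1 182/504 = 36.1%, Blend 3 250/543 = 46.0% → Blend 3
Silt: Blend 1 672/3131 = 21.5%, Blend 3 948/3384 = 28.0% → Blend 3
Clay: Blend 1 216/749 = 28.8%, Blend 3 416/1049 = 39.7% → Blend 3
Overall: Blend 1 1237/4637 = 26.7%, Blend 3 1711/5113 = 33.5% → Blend 3
Blend 3 wins overall and in every soil group — no reversal.

No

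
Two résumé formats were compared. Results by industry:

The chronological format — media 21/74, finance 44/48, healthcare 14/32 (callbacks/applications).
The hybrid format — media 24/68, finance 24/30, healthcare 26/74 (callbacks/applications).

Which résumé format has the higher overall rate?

Media: the chronological format 21/74 = 28.4%, the hybrid format 24/68 = 35.3% → the hybrid format
Finance: the chronological format 44/48 = 91.7%, the hybrid format 24/30 = 80.0% → the chronological format
Healthcare: the chronological format 14/32 = 43.8%, the hybrid format 26/74 = 35.1% → the chronological format
Overall: the chronological format 79/154 = 51.3%, the hybrid format 74/172 = 43.0% → the chronological format
(Neither sweeps every industry group, but the chronological format has the higher pooled rate.)

the chronological format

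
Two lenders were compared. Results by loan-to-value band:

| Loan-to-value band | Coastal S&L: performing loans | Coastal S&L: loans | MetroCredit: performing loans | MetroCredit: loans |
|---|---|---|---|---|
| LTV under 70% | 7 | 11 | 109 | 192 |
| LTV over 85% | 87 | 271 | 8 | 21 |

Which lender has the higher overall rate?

LTV under 70%: Coastal S&L 7/11 = 63.6%, MetroCredit 109/192 = 56.8% → Coastal S&L
LTV over 85%: Coastal S&L 87/271 = 32.1%, MetroCredit 8/21 = 38.1% → MetroCredit
Overall: Coastal S&L 94/282 = 33.3%, MetroCredit 117/213 = 54.9% → MetroCredit
(Neither sweeps every loan-to-value group, but MetroCredit has the higher pooled rate.)

MetroCredit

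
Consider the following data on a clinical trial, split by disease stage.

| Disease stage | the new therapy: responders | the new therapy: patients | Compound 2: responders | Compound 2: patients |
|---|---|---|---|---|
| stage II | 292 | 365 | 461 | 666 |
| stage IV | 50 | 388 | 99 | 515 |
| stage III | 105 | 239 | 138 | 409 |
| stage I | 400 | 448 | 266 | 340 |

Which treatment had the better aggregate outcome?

the new therapy

Stage II: the new therapy 292/365 = 80.0%, Compound 2 461/666 = 69.2% → the new therapy
Stage IV: the new therapy 50/388 = 12.9%, Compound 2 99/515 = 19.2% → Compound 2
Stage III: the new therapy 105/239 = 43.9%, Compound 2 138/409 = 33.7% → the new therapy
Stage I: the new therapy 400/448 = 89.3%, Compound 2 266/340 = 78.2% → the new therapy
Overall: the new therapy 847/1440 = 58.8%, Compound 2 964/1930 = 49.9% → the new therapy
(Neither sweeps every disease group, but the new therapy has the higher pooled rate.)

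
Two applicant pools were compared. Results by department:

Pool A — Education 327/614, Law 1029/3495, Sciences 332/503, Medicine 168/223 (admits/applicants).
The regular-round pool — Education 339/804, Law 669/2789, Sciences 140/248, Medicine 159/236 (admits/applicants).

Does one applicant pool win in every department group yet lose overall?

Education: Pool A 327/614 = 53.3%, the regular-round pool 339/804 = 42.2% → Pool A
Law: Pool A 1029/3495 = 29.4%, the regular-round pool 669/2789 = 24.0% → Pool A
Sciences: Pool A 332/503 = 66.0%, the regular-round pool 140/248 = 56.5% → Pool A
Medicine: Pool A 168/223 = 75.3%, the regular-round pool 159/236 = 67.4% → Pool A
Overall: Pool A 1856/4835 = 38.4%, the regular-round pool 1307/4077 = 32.1% → Pool A
Pool A wins overall and in every department group — no reversal.

No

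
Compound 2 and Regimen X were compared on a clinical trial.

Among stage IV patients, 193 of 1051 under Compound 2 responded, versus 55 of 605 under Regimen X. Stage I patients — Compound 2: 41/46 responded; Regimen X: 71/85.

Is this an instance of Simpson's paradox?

No

Stage IV: Compound 2 193/1051 = 18.4%, Regimen X 55/605 = 9.1% → Compound 2
Stage I: Compound 2 41/46 = 89.1%, Regimen X 71/85 = 83.5% → Compound 2
Overall: Compound 2 234/1097 = 21.3%, Regimen X 126/690 = 18.3% → Compound 2
Compound 2 wins overall and in every disease group — no reversal.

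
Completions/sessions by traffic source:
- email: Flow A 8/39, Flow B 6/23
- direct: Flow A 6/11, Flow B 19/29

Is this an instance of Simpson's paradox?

Email: Flow A 8/39 = 20.5%, Flow B 6/23 = 26.1% → Flow B
Direct: Flow A 6/11 = 54.5%, Flow B 19/29 = 65.5% → Flow B
Overall: Flow A 14/50 = 28.0%, Flow B 25/52 = 48.1% → Flow B
Flow B wins overall and in every traffic group — no reversal.

No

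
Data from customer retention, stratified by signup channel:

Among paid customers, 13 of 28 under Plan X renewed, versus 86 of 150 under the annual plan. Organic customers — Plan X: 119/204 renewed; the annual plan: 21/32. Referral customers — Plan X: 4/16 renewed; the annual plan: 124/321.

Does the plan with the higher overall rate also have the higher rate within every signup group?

No

Paid: Plan X 13/28 = 46.4%, the annual plan 86/150 = 57.3% → the annual plan
Organic: Plan X 119/204 = 58.3%, the annual plan 21/32 = 65.6% → the annual plan
Referral: Plan X 4/16 = 25.0%, the annual plan 124/321 = 38.6% → the annual plan
Overall: Plan X 136/248 = 54.8%, the annual plan 231/503 = 45.9% → Plan X
The annual plan wins each signup group but Plan X wins overall — the comparison reverses. The annual plan's customers skew toward referral, which has a lower base rate.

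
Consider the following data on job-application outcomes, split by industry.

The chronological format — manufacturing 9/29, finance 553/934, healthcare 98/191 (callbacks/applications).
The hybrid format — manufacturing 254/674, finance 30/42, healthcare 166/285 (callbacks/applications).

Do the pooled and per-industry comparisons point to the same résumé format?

Manufacturing: the chronological format 9/29 = 31.0%, the hybrid format 254/674 = 37.7% → the hybrid format
Finance: the chronological format 553/934 = 59.2%, the hybrid format 30/42 = 71.4% → the hybrid format
Healthcare: the chronological format 98/191 = 51.3%, the hybrid format 166/285 = 58.2% → the hybrid format
Overall: the chronological format 660/1154 = 57.2%, the hybrid format 450/1001 = 45.0% → the chronological format
The hybrid format wins each industry group but the chronological format wins overall — the comparison reverses. The hybrid format's applications skew toward manufacturing, which has a lower base rate.

No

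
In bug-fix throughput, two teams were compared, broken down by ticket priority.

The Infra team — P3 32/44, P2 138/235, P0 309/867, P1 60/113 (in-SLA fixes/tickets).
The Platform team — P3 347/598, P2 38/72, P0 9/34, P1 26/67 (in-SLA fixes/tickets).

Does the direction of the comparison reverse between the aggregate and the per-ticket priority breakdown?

P3: the Infra team 32/44 = 72.7%, the Platform team 347/598 = 58.0% → the Infra team
P2: the Infra team 138/235 = 58.7%, the Platform team 38/72 = 52.8% → the Infra team
P0: the Infra team 309/867 = 35.6%, the Platform team 9/34 = 26.5% → the Infra team
P1: the Infra team 60/113 = 53.1%, the Platform team 26/67 = 38.8% → the Infra team
Overall: the Infra team 539/1259 = 42.8%, the Platform team 420/771 = 54.5% → the Platform team
The Infra team wins each ticket group but the Platform team wins overall — the comparison reverses. The Infra team's tickets skew toward P0, which has a lower base rate.

Yes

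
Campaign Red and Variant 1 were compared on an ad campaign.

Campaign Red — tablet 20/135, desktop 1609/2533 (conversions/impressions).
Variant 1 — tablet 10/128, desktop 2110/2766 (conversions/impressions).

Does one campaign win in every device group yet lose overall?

Tablet: Campaign Red 20/135 = 14.8%, Variant 1 10/128 = 7.8% → Campaign Red
Desktop: Campaign Red 1609/2533 = 63.5%, Variant 1 2110/2766 = 76.3% → Variant 1
Overall: Campaign Red 1629/2668 = 61.1%, Variant 1 2120/2894 = 73.3% → Variant 1
Neither sweeps: Campaign Red wins 1 of 2 groups, Variant 1 wins 1. Variant 1 wins overall but not every group — no Simpson reversal.

No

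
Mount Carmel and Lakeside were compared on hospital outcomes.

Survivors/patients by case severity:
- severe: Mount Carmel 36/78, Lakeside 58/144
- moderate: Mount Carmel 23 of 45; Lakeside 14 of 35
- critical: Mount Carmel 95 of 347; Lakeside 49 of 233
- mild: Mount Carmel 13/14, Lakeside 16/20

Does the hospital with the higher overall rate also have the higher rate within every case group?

Severe: Mount Carmel 36/78 = 46.2%, Lakeside 58/144 = 40.3% → Mount Carmel
Moderate: Mount Carmel 23/45 = 51.1%, Lakeside 14/35 = 40.0% → Mount Carmel
Critical: Mount Carmel 95/347 = 27.4%, Lakeside 49/233 = 21.0% → Mount Carmel
Mild: Mount Carmel 13/14 = 92.9%, Lakeside 16/20 = 80.0% → Mount Carmel
Overall: Mount Carmel 167/484 = 34.5%, Lakeside 137/432 = 31.7% → Mount Carmel
Mount Carmel wins overall and in every case group — no reversal.

Yes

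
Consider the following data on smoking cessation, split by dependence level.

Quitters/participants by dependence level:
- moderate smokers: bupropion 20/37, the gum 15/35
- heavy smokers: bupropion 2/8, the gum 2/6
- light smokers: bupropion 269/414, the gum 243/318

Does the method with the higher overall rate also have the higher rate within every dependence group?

No

Moderate smokers: bupropion 20/37 = 54.1%, the gum 15/35 = 42.9% → bupropion
Heavy smokers: bupropion 2/8 = 25.0%, the gum 2/6 = 33.3% → the gum
Light smokers: bupropion 269/414 = 65.0%, the gum 243/318 = 76.4% → the gum
Overall: bupropion 291/459 = 63.4%, the gum 260/359 = 72.4% → the gum
Neither sweeps: bupropion wins 1 of 3 groups, the gum wins 2. The gum wins overall but not every group — no Simpson reversal.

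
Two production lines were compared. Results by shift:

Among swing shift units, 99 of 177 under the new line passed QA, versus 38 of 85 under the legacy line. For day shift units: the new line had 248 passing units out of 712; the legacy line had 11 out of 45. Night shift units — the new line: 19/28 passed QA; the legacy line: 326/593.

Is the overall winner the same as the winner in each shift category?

Swing shift: the new line 99/177 = 55.9%, the legacy line 38/85 = 44.7% → the new line
Day shift: the new line 248/712 = 34.8%, the legacy line 11/45 = 24.4% → the new line
Night shift: the new line 19/28 = 67.9%, the legacy line 326/593 = 55.0% → the new line
Overall: the new line 366/917 = 39.9%, the legacy line 375/723 = 51.9% → the legacy line
The new line wins each shift group but the legacy line wins overall — the comparison reverses. The new line's units skew toward day shift, which has a lower base rate.

No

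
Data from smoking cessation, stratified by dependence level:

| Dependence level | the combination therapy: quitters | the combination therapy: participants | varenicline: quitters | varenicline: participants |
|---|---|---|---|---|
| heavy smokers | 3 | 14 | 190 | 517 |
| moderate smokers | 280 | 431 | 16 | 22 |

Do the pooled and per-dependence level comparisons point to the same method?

Heavy smokers: the combination therapy 3/14 = 21.4%, varenicline 190/517 = 36.8% → varenicline
Moderate smokers: the combination therapy 280/431 = 65.0%, varenicline 16/22 = 72.7% → varenicline
Overall: the combination therapy 283/445 = 63.6%, varenicline 206/539 = 38.2% → the combination therapy
Varenicline wins each dependence group but the combination therapy wins overall — the comparison reverses. Varenicline's participants skew toward heavy smokers, which has a lower base rate.

No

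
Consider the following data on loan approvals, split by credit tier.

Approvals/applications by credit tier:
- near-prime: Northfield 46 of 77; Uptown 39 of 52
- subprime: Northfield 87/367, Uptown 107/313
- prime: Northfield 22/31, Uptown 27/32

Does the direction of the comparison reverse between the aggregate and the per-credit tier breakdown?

No

Near-prime: Northfield 46/77 = 59.7%, Uptown 39/52 = 75.0% → Uptown
Subprime: Northfield 87/367 = 23.7%, Uptown 107/313 = 34.2% → Uptown
Prime: Northfield 22/31 = 71.0%, Uptown 27/32 = 84.4% → Uptown
Overall: Northfield 155/475 = 32.6%, Uptown 173/397 = 43.6% → Uptown
Uptown wins overall and in every credit group — no reversal.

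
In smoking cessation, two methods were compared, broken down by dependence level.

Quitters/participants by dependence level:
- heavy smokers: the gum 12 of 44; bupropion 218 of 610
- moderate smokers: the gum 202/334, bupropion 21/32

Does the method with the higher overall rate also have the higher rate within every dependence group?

No

Heavy smokers: the gum 12/44 = 27.3%, bupropion 218/610 = 35.7% → bupropion
Moderate smokers: the gum 202/334 = 60.5%, bupropion 21/32 = 65.6% → bupropion
Overall: the gum 214/378 = 56.6%, bupropion 239/642 = 37.2% → the gum
Bupropion wins each dependence group but the gum wins overall — the comparison reverses. Bupropion's participants skew toward heavy smokers, which has a lower base rate.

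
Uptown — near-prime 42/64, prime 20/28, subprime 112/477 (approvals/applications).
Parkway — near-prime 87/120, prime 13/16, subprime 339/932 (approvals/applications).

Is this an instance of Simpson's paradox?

Near-prime: Uptown 42/64 = 65.6%, Parkway 87/120 = 72.5% → Parkway
Prime: Uptown 20/28 = 71.4%, Parkway 13/16 = 81.2% → Parkway
Subprime: Uptown 112/477 = 23.5%, Parkway 339/932 = 36.4% → Parkway
Overall: Uptown 174/569 = 30.6%, Parkway 439/1068 = 41.1% → Parkway
Parkway wins overall and in every credit group — no reversal.

No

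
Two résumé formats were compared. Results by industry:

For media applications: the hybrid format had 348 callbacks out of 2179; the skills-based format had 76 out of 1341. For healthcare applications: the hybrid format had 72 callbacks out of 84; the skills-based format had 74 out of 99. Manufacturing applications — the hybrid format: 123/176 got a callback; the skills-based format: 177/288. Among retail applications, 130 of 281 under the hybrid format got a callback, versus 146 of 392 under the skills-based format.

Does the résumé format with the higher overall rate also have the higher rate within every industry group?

Yes

Media: the hybrid format 348/2179 = 16.0%, the skills-based format 76/1341 = 5.7% → the hybrid format
Healthcare: the hybrid format 72/84 = 85.7%, the skills-based format 74/99 = 74.7% → the hybrid format
Manufacturing: the hybrid format 123/176 = 69.9%, the skills-based format 177/288 = 61.5% → the hybrid format
Retail: the hybrid format 130/281 = 46.3%, the skills-based format 146/392 = 37.2% → the hybrid format
Overall: the hybrid format 673/2720 = 24.7%, the skills-based format 473/2120 = 22.3% → the hybrid format
The hybrid format wins overall and in every industry group — no reversal.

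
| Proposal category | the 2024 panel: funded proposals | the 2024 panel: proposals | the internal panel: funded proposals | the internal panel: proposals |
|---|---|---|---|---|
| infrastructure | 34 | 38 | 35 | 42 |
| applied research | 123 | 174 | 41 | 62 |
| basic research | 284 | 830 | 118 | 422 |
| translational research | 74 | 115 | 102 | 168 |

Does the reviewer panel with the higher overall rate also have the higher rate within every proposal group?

Yes

Infrastructure: the 2024 panel 34/38 = 89.5%, the internal panel 35/42 = 83.3% → the 2024 panel
Applied research: the 2024 panel 123/174 = 70.7%, the internal panel 41/62 = 66.1% → the 2024 panel
Basic research: the 2024 panel 284/830 = 34.2%, the internal panel 118/422 = 28.0% → the 2024 panel
Translational research: the 2024 panel 74/115 = 64.3%, the internal panel 102/168 = 60.7% → the 2024 panel
Overall: the 2024 panel 515/1157 = 44.5%, the internal panel 296/694 = 42.7% → the 2024 panel
The 2024 panel wins overall and in every proposal group — no reversal.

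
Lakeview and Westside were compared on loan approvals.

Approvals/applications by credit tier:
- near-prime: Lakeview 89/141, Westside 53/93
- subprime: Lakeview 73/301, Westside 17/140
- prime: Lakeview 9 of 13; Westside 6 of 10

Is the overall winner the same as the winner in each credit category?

Yes

Near-prime: Lakeview 89/141 = 63.1%, Westside 53/93 = 57.0% → Lakeview
Subprime: Lakeview 73/301 = 24.3%, Westside 17/140 = 12.1% → Lakeview
Prime: Lakeview 9/13 = 69.2%, Westside 6/10 = 60.0% → Lakeview
Overall: Lakeview 171/455 = 37.6%, Westside 76/243 = 31.3% → Lakeview
Lakeview wins overall and in every credit group — no reversal.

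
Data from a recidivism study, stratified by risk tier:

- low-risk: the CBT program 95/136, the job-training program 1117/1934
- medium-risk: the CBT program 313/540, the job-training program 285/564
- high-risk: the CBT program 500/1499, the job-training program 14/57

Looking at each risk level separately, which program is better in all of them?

the CBT program

Low-risk: the CBT program 95/136 = 69.9%, the job-training program 1117/1934 = 57.8% → the CBT program
Medium-risk: the CBT program 313/540 = 58.0%, the job-training program 285/564 = 50.5% → the CBT program
High-risk: the CBT program 500/1499 = 33.4%, the job-training program 14/57 = 24.6% → the CBT program
The CBT program has the higher rate in all 3 groups.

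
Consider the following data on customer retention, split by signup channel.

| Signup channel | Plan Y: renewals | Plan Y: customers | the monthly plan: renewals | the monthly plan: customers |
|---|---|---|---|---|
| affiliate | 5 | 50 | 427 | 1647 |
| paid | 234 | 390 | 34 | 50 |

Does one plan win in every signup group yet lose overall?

Affiliate: Plan Y 5/50 = 10.0%, the monthly plan 427/1647 = 25.9% → the monthly plan
Paid: Plan Y 234/390 = 60.0%, the monthly plan 34/50 = 68.0% → the monthly plan
Overall: Plan Y 239/440 = 54.3%, the monthly plan 461/1697 = 27.2% → Plan Y
The monthly plan wins each signup group but Plan Y wins overall — the comparison reverses. The monthly plan's customers skew toward affiliate, which has a lower base rate.

Yes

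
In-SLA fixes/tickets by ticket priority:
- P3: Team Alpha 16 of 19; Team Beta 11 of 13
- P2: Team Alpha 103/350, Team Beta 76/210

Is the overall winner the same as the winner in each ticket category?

P3: Team Alpha 16/19 = 84.2%, Team Beta 11/13 = 84.6% → Team Beta
P2: Team Alpha 103/350 = 29.4%, Team Beta 76/210 = 36.2% → Team Beta
Overall: Team Alpha 119/369 = 32.2%, Team Beta 87/223 = 39.0% → Team Beta
Team Beta wins overall and in every ticket group — no reversal.

Yes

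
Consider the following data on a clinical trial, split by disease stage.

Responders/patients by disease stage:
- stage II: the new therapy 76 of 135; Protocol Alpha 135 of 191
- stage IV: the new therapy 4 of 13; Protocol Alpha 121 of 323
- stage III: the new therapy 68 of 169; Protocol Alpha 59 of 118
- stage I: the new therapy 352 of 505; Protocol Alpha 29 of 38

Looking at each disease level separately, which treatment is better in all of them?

Protocol Alpha

Stage II: the new therapy 76/135 = 56.3%, Protocol Alpha 135/191 = 70.7% → Protocol Alpha
Stage IV: the new therapy 4/13 = 30.8%, Protocol Alpha 121/323 = 37.5% → Protocol Alpha
Stage III: the new therapy 68/169 = 40.2%, Protocol Alpha 59/118 = 50.0% → Protocol Alpha
Stage I: the new therapy 352/505 = 69.7%, Protocol Alpha 29/38 = 76.3% → Protocol Alpha
Protocol Alpha has the higher rate in all 4 groups.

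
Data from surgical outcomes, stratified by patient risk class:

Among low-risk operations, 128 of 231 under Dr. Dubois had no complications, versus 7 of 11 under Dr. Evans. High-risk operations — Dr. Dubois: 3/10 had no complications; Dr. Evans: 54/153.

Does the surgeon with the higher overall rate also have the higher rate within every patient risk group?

Low-risk: Dr. Dubois 128/231 = 55.4%, Dr. Evans 7/11 = 63.6% → Dr. Evans
High-risk: Dr. Dubois 3/10 = 30.0%, Dr. Evans 54/153 = 35.3% → Dr. Evans
Overall: Dr. Dubois 131/241 = 54.4%, Dr. Evans 61/164 = 37.2% → Dr. Dubois
Dr. Evans wins each patient risk group but Dr. Dubois wins overall — the comparison reverses. Dr. Evans's operations skew toward high-risk, which has a lower base rate.

No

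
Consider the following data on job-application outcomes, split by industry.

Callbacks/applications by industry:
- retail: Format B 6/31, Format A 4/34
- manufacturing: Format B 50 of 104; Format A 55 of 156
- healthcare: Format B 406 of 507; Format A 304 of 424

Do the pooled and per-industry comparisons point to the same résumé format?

Retail: Format B 6/31 = 19.4%, Format A 4/34 = 11.8% → Format B
Manufacturing: Format B 50/104 = 48.1%, Format A 55/156 = 35.3% → Format B
Healthcare: Format B 406/507 = 80.1%, Format A 304/424 = 71.7% → Format B
Overall: Format B 462/642 = 72.0%, Format A 363/614 = 59.1% → Format B
Format B wins overall and in every industry group — no reversal.

Yes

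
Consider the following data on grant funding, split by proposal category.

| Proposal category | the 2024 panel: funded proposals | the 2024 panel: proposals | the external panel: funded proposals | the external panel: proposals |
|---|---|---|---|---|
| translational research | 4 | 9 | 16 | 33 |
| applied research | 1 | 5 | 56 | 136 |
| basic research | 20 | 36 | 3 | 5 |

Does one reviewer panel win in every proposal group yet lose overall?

Yes

Translational research: the 2024 panel 4/9 = 44.4%, the external panel 16/33 = 48.5% → the external panel
Applied research: the 2024 panel 1/5 = 20.0%, the external panel 56/136 = 41.2% → the external panel
Basic research: the 2024 panel 20/36 = 55.6%, the external panel 3/5 = 60.0% → the external panel
Overall: the 2024 panel 25/50 = 50.0%, the external panel 75/174 = 43.1% → the 2024 panel
The external panel wins each proposal group but the 2024 panel wins overall — the comparison reverses. The external panel's proposals skew toward applied research, which has a lower base rate.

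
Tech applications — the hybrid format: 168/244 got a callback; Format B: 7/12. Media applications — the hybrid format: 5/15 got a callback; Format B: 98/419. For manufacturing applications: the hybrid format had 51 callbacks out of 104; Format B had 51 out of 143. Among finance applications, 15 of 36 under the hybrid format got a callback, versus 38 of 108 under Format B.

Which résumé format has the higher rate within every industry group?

Tech: the hybrid format 168/244 = 68.9%, Format B 7/12 = 58.3% → the hybrid format
Media: the hybrid format 5/15 = 33.3%, Format B 98/419 = 23.4% → the hybrid format
Manufacturing: the hybrid format 51/104 = 49.0%, Format B 51/143 = 35.7% → the hybrid format
Finance: the hybrid format 15/36 = 41.7%, Format B 38/108 = 35.2% → the hybrid format
The hybrid format has the higher rate in all 4 groups.

the hybrid format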